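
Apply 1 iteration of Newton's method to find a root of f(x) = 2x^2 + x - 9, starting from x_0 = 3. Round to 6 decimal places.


Newton's method: x_(n+1) = x_n - f(x_n)/f'(x_n)
f(x) = 2x^2 + x - 9
f'(x) = 4x + 1

Iteration 1:
  f(3.000000) = 12.000000
  f'(3.000000) = 13.000000
  x_1 = 3.000000 - (12.000000)/(13.000000) = 2.076923

x_1 = 2.076923


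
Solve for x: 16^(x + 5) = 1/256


Express both sides with the same base.
1/256 = 16^(-2)
Since the bases match, equate exponents: x + 5 = -2
So x = -2 - (5) = -7

x = -7


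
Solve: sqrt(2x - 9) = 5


Square both sides: 2x - 9 = 5^2 = 25
2x = 25 + 9 = 34
x = 17
Check: sqrt(2*17 - 9) = sqrt(25) = 5 ✓

x = 17


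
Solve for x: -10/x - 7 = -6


Subtract -7 from both sides: -10/x = 1
Multiply both sides by x: -10 = 1 * x
Divide by 1: x = -10

x = -10


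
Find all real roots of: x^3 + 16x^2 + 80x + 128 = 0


Let p(x) = x^3 + 16x^2 + 80x + 128. By the rational root theorem (leading coefficient 1), any rational root is an integer divisor of 128: try ±1, ±2, ... in turn.
Test x = 1: value = 225 ≠ 0.
Test x = -1: value = 63 ≠ 0.
Test x = 2: value = 360 ≠ 0.
Test x = -2: value = 24 ≠ 0.
Test x = 4: value = 768 ≠ 0.
Test x = -4: value = 0 ✓, so (x + 4) is a factor.
Synthetic division by (x + 4): bring down 1; 1(-4) + 16 = 12; 12(-4) + 80 = 32; 32(-4) + 128 = 0 → quotient x^2 + 12x + 32, remainder 0.
Solve the quadratic x^2 + 12x + 32 = 0: discriminant = 12^2 - 4(1)(32) = 144 - 128 = 16.
sqrt(16) = 4, so x = (-12 ± 4)/2: x = -4 or x = -8.

x = -8, x = -4 (multiplicity 2)


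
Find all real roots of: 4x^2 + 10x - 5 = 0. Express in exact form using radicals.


Using the quadratic formula: x = (-b ± sqrt(b^2 - 4ac)) / (2a)
Here a = 4, b = 10, c = -5
Discriminant = b^2 - 4ac = 10^2 - 4(4)(-5) = 100 + 80 = 180
Since discriminant = 180 > 0, there are two real roots.
x = (-10 ± 6*sqrt(5)) / 8
Simplifying: x = (-5 ± 3*sqrt(5)) / 4
Numerically: x ≈ 0.4271 or x ≈ -2.9271

x = (-5 + 3*sqrt(5)) / 4 or x = (-5 - 3*sqrt(5)) / 4


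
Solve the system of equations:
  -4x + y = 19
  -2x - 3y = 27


Using Cramer's rule:
Determinant D = (-4)(-3) - (-2)(1) = 12 + 2 = 14
Dx = (19)(-3) - (27)(1) = -57 - 27 = -84
Dy = (-4)(27) - (-2)(19) = -108 + 38 = -70
x = Dx/D = -84/14 = -6
y = Dy/D = -70/14 = -5

x = -6, y = -5


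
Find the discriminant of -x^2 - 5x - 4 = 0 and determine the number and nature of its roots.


For ax^2 + bx + c = 0, discriminant D = b^2 - 4ac
Here a = -1, b = -5, c = -4
D = (-5)^2 - 4(-1)(-4) = 25 - 16 = 9

D = 9 > 0 and is a perfect square (sqrt = 3)
The equation has 2 distinct real rational roots.

Discriminant = 9, 2 distinct real rational roots


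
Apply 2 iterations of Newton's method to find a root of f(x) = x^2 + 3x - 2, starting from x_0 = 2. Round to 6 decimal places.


Newton's method: x_(n+1) = x_n - f(x_n)/f'(x_n)
f(x) = x^2 + 3x - 2
f'(x) = 2x + 3

Iteration 1:
  f(2.000000) = 8.000000
  f'(2.000000) = 7.000000
  x_1 = 2.000000 - (8.000000)/(7.000000) = 0.857143

Iteration 2:
  f(0.857143) = 1.306122
  f'(0.857143) = 4.714286
  x_2 = 0.857143 - (1.306122)/(4.714286) = 0.580087

x_2 = 0.580087


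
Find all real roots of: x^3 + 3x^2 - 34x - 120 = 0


Let p(x) = x^3 + 3x^2 - 34x - 120. By the rational root theorem (leading coefficient 1), any rational root is an integer divisor of 120: try ±1, ±2, ... in turn.
Test x = 1: value = -150 ≠ 0.
Test x = -1: value = -84 ≠ 0.
Test x = 2: value = -168 ≠ 0.
Test x = -2: value = -48 ≠ 0.
Test x = 3: value = -168 ≠ 0.
Test x = -3: value = -18 ≠ 0.
Test x = 4: value = -144 ≠ 0.
Test x = -4: value = 0 ✓, so (x + 4) is a factor.
Synthetic division by (x + 4): bring down 1; 1(-4) + 3 = -1; (-1)(-4) - 34 = -30; (-30)(-4) - 120 = 0 → quotient x^2 - x - 30, remainder 0.
Solve the quadratic x^2 - x - 30 = 0: discriminant = (-1)^2 - 4(1)(-30) = 1 + 120 = 121.
sqrt(121) = 11, so x = (1 ± 11)/2: x = 6 or x = -5.

x = -5, x = -4, x = 6


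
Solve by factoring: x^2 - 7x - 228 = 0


We need two numbers that multiply to -228 and add to -7.
Those numbers are 12 and -19 (since 12 * (-19) = -228 and 12 + (-19) = -7).
So x^2 - 7x - 228 = (x + 12)(x - 19) = 0
Setting each factor to zero: x = -12 or x = 19

x = -12, x = 19


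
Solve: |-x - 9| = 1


An absolute value equation |expr| = 1 gives two cases:
Case 1: -x - 9 = 1
  -x = 10, so x = -10
Case 2: -x - 9 = -1
  -x = 8, so x = -8

x = -10, x = -8


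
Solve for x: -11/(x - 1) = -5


Multiply both sides by (x - 1): -11 = -5(x - 1)
Distribute: -11 = -5x + 5
-5x = -11 - 5 = -16
x = 16/5

x = 16/5


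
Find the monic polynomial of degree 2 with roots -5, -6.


A monic polynomial with roots -5, -6 is:
p(x) = (x + 5)(x + 6)
After multiplying by (x + 5): x + 5
After multiplying by (x + 6): x^2 + 11x + 30

x^2 + 11x + 30


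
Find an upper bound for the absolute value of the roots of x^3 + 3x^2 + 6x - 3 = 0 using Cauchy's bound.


Cauchy's bound: all roots r satisfy |r| <= 1 + max(|a_i/a_n|) for i = 0,...,n-1
where a_n is the leading coefficient.

Coefficients: [1, 3, 6, -3]
Leading coefficient a_n = 1
Ratios |a_i/a_n|: 3, 6, 3
Maximum ratio: 6
Cauchy's bound: |r| <= 1 + 6 = 7

Upper bound = 7


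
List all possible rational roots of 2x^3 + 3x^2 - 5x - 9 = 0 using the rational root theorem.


Rational root theorem: possible roots are ±p/q where:
  p divides the constant term (-9): p ∈ {1, 3, 9}
  q divides the leading coefficient (2): q ∈ {1, 2}

All possible rational roots: -9, -9/2, -3, -3/2, -1, -1/2, 1/2, 1, 3/2, 3, 9/2, 9

-9, -9/2, -3, -3/2, -1, -1/2, 1/2, 1, 3/2, 3, 9/2, 9


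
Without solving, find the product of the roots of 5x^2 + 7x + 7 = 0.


By Vieta's formulas for ax^2 + bx + c = 0:
  Sum of roots = -b/a
  Product of roots = c/a

Here a = 5, b = 7, c = 7
Sum = -(7)/5 = -7/5
Product = 7/5 = 7/5

Product = 7/5


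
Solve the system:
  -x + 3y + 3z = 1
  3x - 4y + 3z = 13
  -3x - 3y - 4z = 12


Using Cramer's rule. Expand each determinant along the first row.
D  = (-1)*[(-4)*(-4) - 3*(-3)] - 3*[3*(-4) - 3*(-3)] + 3*[3*(-3) - (-4)*(-3)]
  = (-1)*(25) - 3*(-3) + 3*(-21) = -79
Dx = 1*[(-4)*(-4) - 3*(-3)] - 3*[13*(-4) - 3*12] + 3*[13*(-3) - (-4)*12]
  = 1*(25) - 3*(-88) + 3*(9) = 316
Dy = (-1)*[13*(-4) - 3*12] - 1*[3*(-4) - 3*(-3)] + 3*[3*12 - 13*(-3)]
  = (-1)*(-88) - 1*(-3) + 3*(75) = 316
Dz = (-1)*[(-4)*12 - 13*(-3)] - 3*[3*12 - 13*(-3)] + 1*[3*(-3) - (-4)*(-3)]
  = (-1)*(-9) - 3*(75) + 1*(-21) = -237
x = Dx/D = 316/-79 = -4, y = Dy/D = 316/-79 = -4, z = Dz/D = -237/-79 = 3
Check eq1: (-1)(-4) + (3)(-4) + (3)(3) = 1 = 1 ✓
Check eq2: (3)(-4) + (-4)(-4) + (3)(3) = 13 = 13 ✓
Check eq3: (-3)(-4) + (-3)(-4) + (-4)(3) = 12 = 12 ✓

x = -4, y = -4, z = 3


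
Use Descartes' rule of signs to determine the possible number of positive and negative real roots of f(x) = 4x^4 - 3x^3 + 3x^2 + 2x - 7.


Descartes' rule of signs:

For positive roots, count sign changes in f(x) = 4x^4 - 3x^3 + 3x^2 + 2x - 7:
Signs of coefficients: +, -, +, +, -
Number of sign changes: 3
Possible positive real roots: 3, 1

For negative roots, examine f(-x) = 4x^4 + 3x^3 + 3x^2 - 2x - 7:
Signs of coefficients: +, +, +, -, -
Number of sign changes: 1
Possible negative real roots: 1

Positive roots: 3 or 1; Negative roots: 1


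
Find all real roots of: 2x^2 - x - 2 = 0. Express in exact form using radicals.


Using the quadratic formula: x = (-b ± sqrt(b^2 - 4ac)) / (2a)
Here a = 2, b = -1, c = -2
Discriminant = b^2 - 4ac = (-1)^2 - 4(2)(-2) = 1 + 16 = 17
Since discriminant = 17 > 0, there are two real roots.
x = (1 ± sqrt(17)) / 4
Numerically: x ≈ 1.2808 or x ≈ -0.7808

x = (1 + sqrt(17)) / 4 or x = (1 - sqrt(17)) / 4


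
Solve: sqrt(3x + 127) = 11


Square both sides: 3x + 127 = 11^2 = 121
3x = 121 - 127 = -6
x = -2
Check: sqrt(3*(-2) + 127) = sqrt(121) = 11 ✓

x = -2


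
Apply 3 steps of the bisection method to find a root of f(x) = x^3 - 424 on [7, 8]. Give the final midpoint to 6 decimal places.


f(x) = x^3 - 424
f(7) = -81 < 0
f(8) = 88 > 0

Step 1: midpoint = (7.000000 + 8.000000)/2 = 7.500000
  f(7.500000) = -2.125000
  f(mid) < 0, so root is in [7.500000, 8.000000]

Step 2: midpoint = (7.500000 + 8.000000)/2 = 7.750000
  f(7.750000) = 41.484375
  f(mid) > 0, so root is in [7.500000, 7.750000]

Step 3: midpoint = (7.500000 + 7.750000)/2 = 7.625000
  f(7.625000) = 19.322266
  f(mid) > 0, so root is in [7.500000, 7.625000]

midpoint = 7.625000


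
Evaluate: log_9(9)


We need the exponent such that 9^? = 9
9^1 = 9
Therefore log_9(9) = 1

1


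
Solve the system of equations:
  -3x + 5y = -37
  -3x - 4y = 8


Using Cramer's rule:
Determinant D = (-3)(-4) - (-3)(5) = 12 + 15 = 27
Dx = (-37)(-4) - (8)(5) = 148 - 40 = 108
Dy = (-3)(8) - (-3)(-37) = -24 - 111 = -135
x = Dx/D = 108/27 = 4
y = Dy/D = -135/27 = -5

x = 4, y = -5


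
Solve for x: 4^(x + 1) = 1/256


Express both sides with the same base.
1/256 = 4^(-4)
Since the bases match, equate exponents: x + 1 = -4
So x = -4 - (1) = -5

x = -5


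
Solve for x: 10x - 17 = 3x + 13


Starting with: 10x - 17 = 3x + 13
Move all x terms to left: (10 - 3)x = 13 + 17
Simplify: 7x = 30
Divide both sides by 7: x = 30/7

x = 30/7


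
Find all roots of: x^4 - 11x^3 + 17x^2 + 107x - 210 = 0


Let p(x) = x^4 - 11x^3 + 17x^2 + 107x - 210. By the rational root theorem (leading coefficient 1), any rational root is an integer divisor of 210: try ±1, ±2, ... in turn.
Test x = 1: value = -96 ≠ 0.
Test x = -1: value = -288 ≠ 0.
Test x = 2: value = 0 ✓, so (x - 2) is a factor.
Synthetic division by (x - 2): bring down 1; 1(2) - 11 = -9; (-9)(2) + 17 = -1; (-1)(2) + 107 = 105; 105(2) - 210 = 0 → quotient x^3 - 9x^2 - x + 105, remainder 0.
Continue with the quotient x^3 - 9x^2 - x + 105 (candidates must divide 105).
Test x = 3: value = 48 ≠ 0.
Test x = -3: value = 0 ✓, so (x + 3) is a factor.
Synthetic division by (x + 3): bring down 1; 1(-3) - 9 = -12; (-12)(-3) - 1 = 35; 35(-3) + 105 = 0 → quotient x^2 - 12x + 35, remainder 0.
Solve the quadratic x^2 - 12x + 35 = 0: discriminant = (-12)^2 - 4(1)(35) = 144 - 140 = 4.
sqrt(4) = 2, so x = (12 ± 2)/2: x = 7 or x = 5.
Collecting all roots found:

x = -3, x = 2, x = 5, x = 7


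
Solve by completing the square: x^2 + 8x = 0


Start: x^2 + 8x + 0 = 0
Move constant: x^2 + 8x = 0
Half of 8 is 4, squared is 16
Add 16 to both sides: x^2 + 8x + 16 = 16
(x + 4)^2 = 16
x + 4 = ±4
x = -4 + 4 = 0 or x = -4 - 4 = -8

x = -8, x = 0


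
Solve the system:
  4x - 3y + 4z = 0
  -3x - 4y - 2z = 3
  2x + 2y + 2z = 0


Using Cramer's rule. Expand each determinant along the first row.
D  = 4*[(-4)*2 - (-2)*2] - (-3)*[(-3)*2 - (-2)*2] + 4*[(-3)*2 - (-4)*2]
  = 4*(-4) - (-3)*(-2) + 4*(2) = -14
Dx = 0*[(-4)*2 - (-2)*2] - (-3)*[3*2 - (-2)*0] + 4*[3*2 - (-4)*0]
  = 0*(-4) - (-3)*(6) + 4*(6) = 42
Dy = 4*[3*2 - (-2)*0] - 0*[(-3)*2 - (-2)*2] + 4*[(-3)*0 - 3*2]
  = 4*(6) - 0*(-2) + 4*(-6) = 0
Dz = 4*[(-4)*0 - 3*2] - (-3)*[(-3)*0 - 3*2] + 0*[(-3)*2 - (-4)*2]
  = 4*(-6) - (-3)*(-6) + 0*(2) = -42
x = Dx/D = 42/-14 = -3, y = Dy/D = 0/-14 = 0, z = Dz/D = -42/-14 = 3
Check eq1: (4)(-3) + (-3)(0) + (4)(3) = 0 = 0 ✓
Check eq2: (-3)(-3) + (-4)(0) + (-2)(3) = 3 = 3 ✓
Check eq3: (2)(-3) + (2)(0) + (2)(3) = 0 = 0 ✓

x = -3, y = 0, z = 3


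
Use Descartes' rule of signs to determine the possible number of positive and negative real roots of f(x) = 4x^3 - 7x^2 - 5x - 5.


Descartes' rule of signs:

For positive roots, count sign changes in f(x) = 4x^3 - 7x^2 - 5x - 5:
Signs of coefficients: +, -, -, -
Number of sign changes: 1
Possible positive real roots: 1

For negative roots, examine f(-x) = -4x^3 - 7x^2 + 5x - 5:
Signs of coefficients: -, -, +, -
Number of sign changes: 2
Possible negative real roots: 2, 0

Positive roots: 1; Negative roots: 2 or 0


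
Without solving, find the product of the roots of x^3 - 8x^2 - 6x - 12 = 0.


By Vieta's formulas for x^3 + bx^2 + cx + d = 0:
  r1 + r2 + r3 = -b/a = 8
  r1*r2 + r1*r3 + r2*r3 = c/a = -6
  r1*r2*r3 = -d/a = 12


Product = 12


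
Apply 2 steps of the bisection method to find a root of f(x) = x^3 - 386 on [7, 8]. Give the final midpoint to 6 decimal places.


f(x) = x^3 - 386
f(7) = -43 < 0
f(8) = 126 > 0

Step 1: midpoint = (7.000000 + 8.000000)/2 = 7.500000
  f(7.500000) = 35.875000
  f(mid) > 0, so root is in [7.000000, 7.500000]

Step 2: midpoint = (7.000000 + 7.500000)/2 = 7.250000
  f(7.250000) = -4.921875
  f(mid) < 0, so root is in [7.250000, 7.500000]

midpoint = 7.250000


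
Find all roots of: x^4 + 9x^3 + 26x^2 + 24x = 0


The constant term is 0, so x = 0 is a root. Factor out x:
  x^3 + 9x^2 + 26x + 24 = 0
Let p(x) = x^3 + 9x^2 + 26x + 24. By the rational root theorem (leading coefficient 1), any rational root is an integer divisor of 24: try ±1, ±2, ... in turn.
Test x = 1: value = 60 ≠ 0.
Test x = -1: value = 6 ≠ 0.
Test x = 2: value = 120 ≠ 0.
Test x = -2: value = 0 ✓, so (x + 2) is a factor.
Synthetic division by (x + 2): bring down 1; 1(-2) + 9 = 7; 7(-2) + 26 = 12; 12(-2) + 24 = 0 → quotient x^2 + 7x + 12, remainder 0.
Solve the quadratic x^2 + 7x + 12 = 0: discriminant = 7^2 - 4(1)(12) = 49 - 48 = 1.
sqrt(1) = 1, so x = (-7 ± 1)/2: x = -3 or x = -4.
Collecting all roots found:

x = -4, x = -3, x = -2, x = 0


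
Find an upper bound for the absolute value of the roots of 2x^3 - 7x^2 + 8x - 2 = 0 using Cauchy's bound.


Cauchy's bound: all roots r satisfy |r| <= 1 + max(|a_i/a_n|) for i = 0,...,n-1
where a_n is the leading coefficient.

Coefficients: [2, -7, 8, -2]
Leading coefficient a_n = 2
Ratios |a_i/a_n|: 7/2, 4, 1
Maximum ratio: 4
Cauchy's bound: |r| <= 1 + 4 = 5

Upper bound = 5


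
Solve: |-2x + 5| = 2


An absolute value equation |expr| = 2 gives two cases:
Case 1: -2x + 5 = 2
  -2x = -3, so x = 3/2
Case 2: -2x + 5 = -2
  -2x = -7, so x = 7/2

x = 3/2, x = 7/2


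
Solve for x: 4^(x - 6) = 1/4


Express both sides with the same base.
1/4 = 4^(-1)
Since the bases match, equate exponents: x - 6 = -1
So x = -1 - (-6) = 5

x = 5


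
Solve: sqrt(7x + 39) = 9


Square both sides: 7x + 39 = 9^2 = 81
7x = 81 - 39 = 42
x = 6
Check: sqrt(7*6 + 39) = sqrt(81) = 9 ✓

x = 6


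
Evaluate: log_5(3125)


We need the exponent such that 5^? = 3125
5^5 = 3125
Therefore log_5(3125) = 5

5


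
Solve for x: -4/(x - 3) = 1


Multiply both sides by (x - 3): -4 = 1(x - 3)
Distribute: -4 = x - 3
x = -4 + 3 = -1
x = -1

x = -1


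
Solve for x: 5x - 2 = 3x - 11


Starting with: 5x - 2 = 3x - 11
Move all x terms to left: (5 - 3)x = -11 + 2
Simplify: 2x = -9
Divide both sides by 2: x = -9/2

x = -9/2


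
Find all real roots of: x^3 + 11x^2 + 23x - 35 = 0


Let p(x) = x^3 + 11x^2 + 23x - 35. By the rational root theorem (leading coefficient 1), any rational root is an integer divisor of 35: try ±1, ±2, ... in turn.
Test x = 1: value = 0 ✓, so (x - 1) is a factor.
Synthetic division by (x - 1): bring down 1; 1(1) + 11 = 12; 12(1) + 23 = 35; 35(1) - 35 = 0 → quotient x^2 + 12x + 35, remainder 0.
Solve the quadratic x^2 + 12x + 35 = 0: discriminant = 12^2 - 4(1)(35) = 144 - 140 = 4.
sqrt(4) = 2, so x = (-12 ± 2)/2: x = -5 or x = -7.

x = -7, x = -5, x = 1


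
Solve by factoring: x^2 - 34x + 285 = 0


We need two numbers that multiply to 285 and add to -34.
Those numbers are -19 and -15 (since (-19) * (-15) = 285 and (-19) + (-15) = -34).
So x^2 - 34x + 285 = (x - 19)(x - 15) = 0
Setting each factor to zero: x = 19 or x = 15

x = 15, x = 19


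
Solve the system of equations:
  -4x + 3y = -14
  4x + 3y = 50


Using Cramer's rule:
Determinant D = (-4)(3) - (4)(3) = -12 - 12 = -24
Dx = (-14)(3) - (50)(3) = -42 - 150 = -192
Dy = (-4)(50) - (4)(-14) = -200 + 56 = -144
x = Dx/D = -192/-24 = 8
y = Dy/D = -144/-24 = 6

x = 8, y = 6


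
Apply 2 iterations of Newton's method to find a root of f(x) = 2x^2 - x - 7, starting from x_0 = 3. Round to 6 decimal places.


Newton's method: x_(n+1) = x_n - f(x_n)/f'(x_n)
f(x) = 2x^2 - x - 7
f'(x) = 4x - 1

Iteration 1:
  f(3.000000) = 8.000000
  f'(3.000000) = 11.000000
  x_1 = 3.000000 - (8.000000)/(11.000000) = 2.272727

Iteration 2:
  f(2.272727) = 1.057851
  f'(2.272727) = 8.090909
  x_2 = 2.272727 - (1.057851)/(8.090909) = 2.141982

x_2 = 2.141982


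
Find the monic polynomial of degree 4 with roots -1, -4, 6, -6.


A monic polynomial with roots -1, -4, 6, -6 is:
p(x) = (x + 1)(x + 4)(x - 6)(x + 6)
After multiplying by (x + 1): x + 1
After multiplying by (x + 4): x^2 + 5x + 4
After multiplying by (x - 6): x^3 - x^2 - 26x - 24
After multiplying by (x + 6): x^4 + 5x^3 - 32x^2 - 180x - 144

x^4 + 5x^3 - 32x^2 - 180x - 144


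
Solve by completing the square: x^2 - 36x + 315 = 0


Start: x^2 - 36x + 315 = 0
Move constant: x^2 - 36x = -315
Half of -36 is -18, squared is 324
Add 324 to both sides: x^2 - 36x + 324 = 9
(x - 18)^2 = 9
x - 18 = ±3
x = 18 + 3 = 21 or x = 18 - 3 = 15

x = 15, x = 21


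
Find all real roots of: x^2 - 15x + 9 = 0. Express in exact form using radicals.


Using the quadratic formula: x = (-b ± sqrt(b^2 - 4ac)) / (2a)
Here a = 1, b = -15, c = 9
Discriminant = b^2 - 4ac = (-15)^2 - 4(1)(9) = 225 - 36 = 189
Since discriminant = 189 > 0, there are two real roots.
x = (15 ± 3*sqrt(21)) / 2
Numerically: x ≈ 14.3739 or x ≈ 0.6261

x = (15 + 3*sqrt(21)) / 2 or x = (15 - 3*sqrt(21)) / 2


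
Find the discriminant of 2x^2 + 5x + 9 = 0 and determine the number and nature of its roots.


For ax^2 + bx + c = 0, discriminant D = b^2 - 4ac
Here a = 2, b = 5, c = 9
D = (5)^2 - 4(2)(9) = 25 - 72 = -47

D = -47 < 0
The equation has no real roots (2 complex conjugate roots).

Discriminant = -47, no real roots (2 complex conjugate roots)


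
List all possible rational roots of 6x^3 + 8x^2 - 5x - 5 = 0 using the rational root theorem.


Rational root theorem: possible roots are ±p/q where:
  p divides the constant term (-5): p ∈ {1, 5}
  q divides the leading coefficient (6): q ∈ {1, 2, 3, 6}

All possible rational roots: -5, -5/2, -5/3, -1, -5/6, -1/2, -1/3, -1/6, 1/6, 1/3, 1/2, 5/6, 1, 5/3, 5/2, 5

-5, -5/2, -5/3, -1, -5/6, -1/2, -1/3, -1/6, 1/6, 1/3, 1/2, 5/6, 1, 5/3, 5/2, 5


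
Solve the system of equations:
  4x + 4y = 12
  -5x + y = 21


Using Cramer's rule:
Determinant D = (4)(1) - (-5)(4) = 4 + 20 = 24
Dx = (12)(1) - (21)(4) = 12 - 84 = -72
Dy = (4)(21) - (-5)(12) = 84 + 60 = 144
x = Dx/D = -72/24 = -3
y = Dy/D = 144/24 = 6

x = -3, y = 6


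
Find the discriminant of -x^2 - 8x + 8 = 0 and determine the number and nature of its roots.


For ax^2 + bx + c = 0, discriminant D = b^2 - 4ac
Here a = -1, b = -8, c = 8
D = (-8)^2 - 4(-1)(8) = 64 + 32 = 96

D = 96 > 0 but not a perfect square
The equation has 2 distinct real irrational roots.

Discriminant = 96, 2 distinct real irrational roots


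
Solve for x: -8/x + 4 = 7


Subtract 4 from both sides: -8/x = 3
Multiply both sides by x: -8 = 3 * x
Divide by 3: x = -8/3

x = -8/3


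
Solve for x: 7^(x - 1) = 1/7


Express both sides with the same base.
1/7 = 7^(-1)
Since the bases match, equate exponents: x - 1 = -1
So x = -1 - (-1) = 0

x = 0


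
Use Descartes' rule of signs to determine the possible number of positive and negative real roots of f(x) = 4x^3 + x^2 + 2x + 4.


Descartes' rule of signs:

For positive roots, count sign changes in f(x) = 4x^3 + x^2 + 2x + 4:
Signs of coefficients: +, +, +, +
Number of sign changes: 0
Possible positive real roots: 0

For negative roots, examine f(-x) = -4x^3 + x^2 - 2x + 4:
Signs of coefficients: -, +, -, +
Number of sign changes: 3
Possible negative real roots: 3, 1

Positive roots: 0; Negative roots: 3 or 1


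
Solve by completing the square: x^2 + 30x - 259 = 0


Start: x^2 + 30x - 259 = 0
Move constant: x^2 + 30x = 259
Half of 30 is 15, squared is 225
Add 225 to both sides: x^2 + 30x + 225 = 484
(x + 15)^2 = 484
x + 15 = ±22
x = -15 + 22 = 7 or x = -15 - 22 = -37

x = -37, x = 7


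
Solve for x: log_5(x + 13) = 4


Convert to exponential form: x + 13 = 5^4 = 625
x = 625 - 13 = 612
Check: log_5(612 + 13) = log_5(625) = log_5(625) = 4 ✓

x = 612


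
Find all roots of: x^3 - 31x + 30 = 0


Let p(x) = x^3 - 31x + 30. By the rational root theorem (leading coefficient 1), any rational root is an integer divisor of 30: try ±1, ±2, ... in turn.
Test x = 1: value = 0 ✓, so (x - 1) is a factor.
Synthetic division by (x - 1): bring down 1; 1(1) + 0 = 1; 1(1) - 31 = -30; (-30)(1) + 30 = 0 → quotient x^2 + x - 30, remainder 0.
Solve the quadratic x^2 + x - 30 = 0: discriminant = 1^2 - 4(1)(-30) = 1 + 120 = 121.
sqrt(121) = 11, so x = (-1 ± 11)/2: x = 5 or x = -6.
Collecting all roots found:

x = -6, x = 1, x = 5


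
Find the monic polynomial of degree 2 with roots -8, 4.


A monic polynomial with roots -8, 4 is:
p(x) = (x + 8)(x - 4)
After multiplying by (x + 8): x + 8
After multiplying by (x - 4): x^2 + 4x - 32

x^2 + 4x - 32


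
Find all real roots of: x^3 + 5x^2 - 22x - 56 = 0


Let p(x) = x^3 + 5x^2 - 22x - 56. By the rational root theorem (leading coefficient 1), any rational root is an integer divisor of 56: try ±1, ±2, ... in turn.
Test x = 1: value = -72 ≠ 0.
Test x = -1: value = -30 ≠ 0.
Test x = 2: value = -72 ≠ 0.
Test x = -2: value = 0 ✓, so (x + 2) is a factor.
Synthetic division by (x + 2): bring down 1; 1(-2) + 5 = 3; 3(-2) - 22 = -28; (-28)(-2) - 56 = 0 → quotient x^2 + 3x - 28, remainder 0.
Solve the quadratic x^2 + 3x - 28 = 0: discriminant = 3^2 - 4(1)(-28) = 9 + 112 = 121.
sqrt(121) = 11, so x = (-3 ± 11)/2: x = 4 or x = -7.

x = -7, x = -2, x = 4


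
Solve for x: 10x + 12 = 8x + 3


Starting with: 10x + 12 = 8x + 3
Move all x terms to left: (10 - 8)x = 3 - 12
Simplify: 2x = -9
Divide both sides by 2: x = -9/2

x = -9/2


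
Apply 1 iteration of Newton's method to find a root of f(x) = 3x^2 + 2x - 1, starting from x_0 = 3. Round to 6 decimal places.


Newton's method: x_(n+1) = x_n - f(x_n)/f'(x_n)
f(x) = 3x^2 + 2x - 1
f'(x) = 6x + 2

Iteration 1:
  f(3.000000) = 32.000000
  f'(3.000000) = 20.000000
  x_1 = 3.000000 - (32.000000)/(20.000000) = 1.400000

x_1 = 1.400000


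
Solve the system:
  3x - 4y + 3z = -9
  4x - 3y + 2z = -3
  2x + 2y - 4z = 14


Using Cramer's rule. Expand each determinant along the first row.
D  = 3*[(-3)*(-4) - 2*2] - (-4)*[4*(-4) - 2*2] + 3*[4*2 - (-3)*2]
  = 3*(8) - (-4)*(-20) + 3*(14) = -14
Dx = (-9)*[(-3)*(-4) - 2*2] - (-4)*[(-3)*(-4) - 2*14] + 3*[(-3)*2 - (-3)*14]
  = (-9)*(8) - (-4)*(-16) + 3*(36) = -28
Dy = 3*[(-3)*(-4) - 2*14] - (-9)*[4*(-4) - 2*2] + 3*[4*14 - (-3)*2]
  = 3*(-16) - (-9)*(-20) + 3*(62) = -42
Dz = 3*[(-3)*14 - (-3)*2] - (-4)*[4*14 - (-3)*2] + (-9)*[4*2 - (-3)*2]
  = 3*(-36) - (-4)*(62) + (-9)*(14) = 14
x = Dx/D = -28/-14 = 2, y = Dy/D = -42/-14 = 3, z = Dz/D = 14/-14 = -1
Check eq1: (3)(2) + (-4)(3) + (3)(-1) = -9 = -9 ✓
Check eq2: (4)(2) + (-3)(3) + (2)(-1) = -3 = -3 ✓
Check eq3: (2)(2) + (2)(3) + (-4)(-1) = 14 = 14 ✓

x = 2, y = 3, z = -1


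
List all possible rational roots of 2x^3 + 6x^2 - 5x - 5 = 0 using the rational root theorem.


Rational root theorem: possible roots are ±p/q where:
  p divides the constant term (-5): p ∈ {1, 5}
  q divides the leading coefficient (2): q ∈ {1, 2}

All possible rational roots: -5, -5/2, -1, -1/2, 1/2, 1, 5/2, 5

-5, -5/2, -1, -1/2, 1/2, 1, 5/2, 5


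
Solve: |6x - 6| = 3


An absolute value equation |expr| = 3 gives two cases:
Case 1: 6x - 6 = 3
  6x = 9, so x = 3/2
Case 2: 6x - 6 = -3
  6x = 3, so x = 1/2

x = 1/2, x = 3/2


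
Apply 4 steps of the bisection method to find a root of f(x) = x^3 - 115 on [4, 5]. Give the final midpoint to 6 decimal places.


f(x) = x^3 - 115
f(4) = -51 < 0
f(5) = 10 > 0

Step 1: midpoint = (4.000000 + 5.000000)/2 = 4.500000
  f(4.500000) = -23.875000
  f(mid) < 0, so root is in [4.500000, 5.000000]

Step 2: midpoint = (4.500000 + 5.000000)/2 = 4.750000
  f(4.750000) = -7.828125
  f(mid) < 0, so root is in [4.750000, 5.000000]

Step 3: midpoint = (4.750000 + 5.000000)/2 = 4.875000
  f(4.875000) = 0.857422
  f(mid) > 0, so root is in [4.750000, 4.875000]

Step 4: midpoint = (4.750000 + 4.875000)/2 = 4.812500
  f(4.812500) = -3.541748
  f(mid) < 0, so root is in [4.812500, 4.875000]

midpoint = 4.812500


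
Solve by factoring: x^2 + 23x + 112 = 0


We need two numbers that multiply to 112 and add to 23.
Those numbers are 7 and 16 (since 7 * 16 = 112 and 7 + 16 = 23).
So x^2 + 23x + 112 = (x + 7)(x + 16) = 0
Setting each factor to zero: x = -7 or x = -16

x = -16, x = -7


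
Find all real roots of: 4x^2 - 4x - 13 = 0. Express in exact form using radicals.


Using the quadratic formula: x = (-b ± sqrt(b^2 - 4ac)) / (2a)
Here a = 4, b = -4, c = -13
Discriminant = b^2 - 4ac = (-4)^2 - 4(4)(-13) = 16 + 208 = 224
Since discriminant = 224 > 0, there are two real roots.
x = (4 ± 4*sqrt(14)) / 8
Simplifying: x = (1 ± sqrt(14)) / 2
Numerically: x ≈ 2.3708 or x ≈ -1.3708

x = (1 + sqrt(14)) / 2 or x = (1 - sqrt(14)) / 2


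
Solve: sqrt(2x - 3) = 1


Square both sides: 2x - 3 = 1^2 = 1
2x = 1 + 3 = 4
x = 2
Check: sqrt(2*2 - 3) = sqrt(1) = 1 ✓

x = 2


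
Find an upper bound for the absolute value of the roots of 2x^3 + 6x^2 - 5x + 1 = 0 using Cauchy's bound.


Cauchy's bound: all roots r satisfy |r| <= 1 + max(|a_i/a_n|) for i = 0,...,n-1
where a_n is the leading coefficient.

Coefficients: [2, 6, -5, 1]
Leading coefficient a_n = 2
Ratios |a_i/a_n|: 3, 5/2, 1/2
Maximum ratio: 3
Cauchy's bound: |r| <= 1 + 3 = 4

Upper bound = 4


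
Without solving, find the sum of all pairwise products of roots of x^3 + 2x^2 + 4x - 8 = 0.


By Vieta's formulas for x^3 + bx^2 + cx + d = 0:
  r1 + r2 + r3 = -b/a = -2
  r1*r2 + r1*r3 + r2*r3 = c/a = 4
  r1*r2*r3 = -d/a = 8


Sum of pairwise products = 4


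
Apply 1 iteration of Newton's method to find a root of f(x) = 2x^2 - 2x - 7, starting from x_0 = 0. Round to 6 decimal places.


Newton's method: x_(n+1) = x_n - f(x_n)/f'(x_n)
f(x) = 2x^2 - 2x - 7
f'(x) = 4x - 2

Iteration 1:
  f(0.000000) = -7.000000
  f'(0.000000) = -2.000000
  x_1 = 0.000000 - (-7.000000)/(-2.000000) = -3.500000

x_1 = -3.500000


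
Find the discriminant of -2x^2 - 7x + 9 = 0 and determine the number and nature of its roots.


For ax^2 + bx + c = 0, discriminant D = b^2 - 4ac
Here a = -2, b = -7, c = 9
D = (-7)^2 - 4(-2)(9) = 49 + 72 = 121

D = 121 > 0 and is a perfect square (sqrt = 11)
The equation has 2 distinct real rational roots.

Discriminant = 121, 2 distinct real rational roots


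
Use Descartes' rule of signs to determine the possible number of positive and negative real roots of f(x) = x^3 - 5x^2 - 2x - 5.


Descartes' rule of signs:

For positive roots, count sign changes in f(x) = x^3 - 5x^2 - 2x - 5:
Signs of coefficients: +, -, -, -
Number of sign changes: 1
Possible positive real roots: 1

For negative roots, examine f(-x) = -x^3 - 5x^2 + 2x - 5:
Signs of coefficients: -, -, +, -
Number of sign changes: 2
Possible negative real roots: 2, 0

Positive roots: 1; Negative roots: 2 or 0


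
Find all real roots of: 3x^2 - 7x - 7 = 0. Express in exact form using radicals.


Using the quadratic formula: x = (-b ± sqrt(b^2 - 4ac)) / (2a)
Here a = 3, b = -7, c = -7
Discriminant = b^2 - 4ac = (-7)^2 - 4(3)(-7) = 49 + 84 = 133
Since discriminant = 133 > 0, there are two real roots.
x = (7 ± sqrt(133)) / 6
Numerically: x ≈ 3.0888 or x ≈ -0.7554

x = (7 + sqrt(133)) / 6 or x = (7 - sqrt(133)) / 6


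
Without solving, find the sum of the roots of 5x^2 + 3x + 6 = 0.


By Vieta's formulas for ax^2 + bx + c = 0:
  Sum of roots = -b/a
  Product of roots = c/a

Here a = 5, b = 3, c = 6
Sum = -(3)/5 = -3/5
Product = 6/5 = 6/5

Sum = -3/5


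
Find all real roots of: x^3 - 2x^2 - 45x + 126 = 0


Let p(x) = x^3 - 2x^2 - 45x + 126. By the rational root theorem (leading coefficient 1), any rational root is an integer divisor of 126: try ±1, ±2, ... in turn.
Test x = 1: value = 80 ≠ 0.
Test x = -1: value = 168 ≠ 0.
Test x = 2: value = 36 ≠ 0.
Test x = -2: value = 200 ≠ 0.
Test x = 3: value = 0 ✓, so (x - 3) is a factor.
Synthetic division by (x - 3): bring down 1; 1(3) - 2 = 1; 1(3) - 45 = -42; (-42)(3) + 126 = 0 → quotient x^2 + x - 42, remainder 0.
Solve the quadratic x^2 + x - 42 = 0: discriminant = 1^2 - 4(1)(-42) = 1 + 168 = 169.
sqrt(169) = 13, so x = (-1 ± 13)/2: x = 6 or x = -7.

x = -7, x = 3, x = 6


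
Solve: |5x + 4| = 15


An absolute value equation |expr| = 15 gives two cases:
Case 1: 5x + 4 = 15
  5x = 11, so x = 11/5
Case 2: 5x + 4 = -15
  5x = -19, so x = -19/5

x = -19/5, x = 11/5


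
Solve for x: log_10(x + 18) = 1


Convert to exponential form: x + 18 = 10^1 = 10
x = 10 - 18 = -8
Check: log_10(-8 + 18) = log_10(10) = log_10(10) = 1 ✓

x = -8


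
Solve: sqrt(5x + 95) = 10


Square both sides: 5x + 95 = 10^2 = 100
5x = 100 - 95 = 5
x = 1
Check: sqrt(5*1 + 95) = sqrt(100) = 10 ✓

x = 1


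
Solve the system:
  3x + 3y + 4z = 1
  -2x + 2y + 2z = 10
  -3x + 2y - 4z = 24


Using Cramer's rule. Expand each determinant along the first row.
D  = 3*[2*(-4) - 2*2] - 3*[(-2)*(-4) - 2*(-3)] + 4*[(-2)*2 - 2*(-3)]
  = 3*(-12) - 3*(14) + 4*(2) = -70
Dx = 1*[2*(-4) - 2*2] - 3*[10*(-4) - 2*24] + 4*[10*2 - 2*24]
  = 1*(-12) - 3*(-88) + 4*(-28) = 140
Dy = 3*[10*(-4) - 2*24] - 1*[(-2)*(-4) - 2*(-3)] + 4*[(-2)*24 - 10*(-3)]
  = 3*(-88) - 1*(14) + 4*(-18) = -350
Dz = 3*[2*24 - 10*2] - 3*[(-2)*24 - 10*(-3)] + 1*[(-2)*2 - 2*(-3)]
  = 3*(28) - 3*(-18) + 1*(2) = 140
x = Dx/D = 140/-70 = -2, y = Dy/D = -350/-70 = 5, z = Dz/D = 140/-70 = -2
Check eq1: (3)(-2) + (3)(5) + (4)(-2) = 1 = 1 ✓
Check eq2: (-2)(-2) + (2)(5) + (2)(-2) = 10 = 10 ✓
Check eq3: (-3)(-2) + (2)(5) + (-4)(-2) = 24 = 24 ✓

x = -2, y = 5, z = -2


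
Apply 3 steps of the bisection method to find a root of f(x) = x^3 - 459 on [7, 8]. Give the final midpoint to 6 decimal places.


f(x) = x^3 - 459
f(7) = -116 < 0
f(8) = 53 > 0

Step 1: midpoint = (7.000000 + 8.000000)/2 = 7.500000
  f(7.500000) = -37.125000
  f(mid) < 0, so root is in [7.500000, 8.000000]

Step 2: midpoint = (7.500000 + 8.000000)/2 = 7.750000
  f(7.750000) = 6.484375
  f(mid) > 0, so root is in [7.500000, 7.750000]

Step 3: midpoint = (7.500000 + 7.750000)/2 = 7.625000
  f(7.625000) = -15.677734
  f(mid) < 0, so root is in [7.625000, 7.750000]

midpoint = 7.625000


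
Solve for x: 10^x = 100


Express both sides with the same base.
100 = 10^2
Since the bases match: x = 2

x = 2


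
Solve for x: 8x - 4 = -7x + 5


Starting with: 8x - 4 = -7x + 5
Move all x terms to left: (8 + 7)x = 5 + 4
Simplify: 15x = 9
Divide both sides by 15: x = 3/5

x = 3/5


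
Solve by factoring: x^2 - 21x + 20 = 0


We need two numbers that multiply to 20 and add to -21.
Those numbers are -1 and -20 (since (-1) * (-20) = 20 and (-1) + (-20) = -21).
So x^2 - 21x + 20 = (x - 1)(x - 20) = 0
Setting each factor to zero: x = 1 or x = 20

x = 1, x = 20


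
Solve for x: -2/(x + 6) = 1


Multiply both sides by (x + 6): -2 = 1(x + 6)
Distribute: -2 = x + 6
x = -2 - 6 = -8
x = -8

x = -8


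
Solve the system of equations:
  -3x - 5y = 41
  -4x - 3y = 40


Using Cramer's rule:
Determinant D = (-3)(-3) - (-4)(-5) = 9 - 20 = -11
Dx = (41)(-3) - (40)(-5) = -123 + 200 = 77
Dy = (-3)(40) - (-4)(41) = -120 + 164 = 44
x = Dx/D = 77/-11 = -7
y = Dy/D = 44/-11 = -4

x = -7, y = -4


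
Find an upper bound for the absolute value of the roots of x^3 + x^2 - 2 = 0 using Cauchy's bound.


Cauchy's bound: all roots r satisfy |r| <= 1 + max(|a_i/a_n|) for i = 0,...,n-1
where a_n is the leading coefficient.

Coefficients: [1, 1, 0, -2]
Leading coefficient a_n = 1
Ratios |a_i/a_n|: 1, 0, 2
Maximum ratio: 2
Cauchy's bound: |r| <= 1 + 2 = 3

Upper bound = 3


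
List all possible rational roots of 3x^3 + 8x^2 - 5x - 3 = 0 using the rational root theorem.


Rational root theorem: possible roots are ±p/q where:
  p divides the constant term (-3): p ∈ {1, 3}
  q divides the leading coefficient (3): q ∈ {1, 3}

All possible rational roots: -3, -1, -1/3, 1/3, 1, 3

-3, -1, -1/3, 1/3, 1, 3


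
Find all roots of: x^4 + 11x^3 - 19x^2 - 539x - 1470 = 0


Let p(x) = x^4 + 11x^3 - 19x^2 - 539x - 1470. By the rational root theorem (leading coefficient 1), any rational root is an integer divisor of 1470: try ±1, ±2, ... in turn.
Test x = 1: value = -2016 ≠ 0.
Test x = -1: value = -960 ≠ 0.
Test x = 2: value = -2520 ≠ 0.
Test x = -2: value = -540 ≠ 0.
Test x = 3: value = -2880 ≠ 0.
Test x = -3: value = -240 ≠ 0.
Test x = 5: value = -2640 ≠ 0.
Test x = -5: value = 0 ✓, so (x + 5) is a factor.
Synthetic division by (x + 5): bring down 1; 1(-5) + 11 = 6; 6(-5) - 19 = -49; (-49)(-5) - 539 = -294; (-294)(-5) - 1470 = 0 → quotient x^3 + 6x^2 - 49x - 294, remainder 0.
Continue with the quotient x^3 + 6x^2 - 49x - 294 (candidates must divide 294).
Test x = 6: value = -156 ≠ 0.
Test x = -6: value = 0 ✓, so (x + 6) is a factor.
Synthetic division by (x + 6): bring down 1; 1(-6) + 6 = 0; 0(-6) - 49 = -49; (-49)(-6) - 294 = 0 → quotient x^2 - 49, remainder 0.
Solve the quadratic x^2 - 49 = 0: discriminant = 0^2 - 4(1)(-49) = 0 + 196 = 196.
sqrt(196) = 14, so x = (0 ± 14)/2: x = 7 or x = -7.
Collecting all roots found:

x = -7, x = -6, x = -5, x = 7


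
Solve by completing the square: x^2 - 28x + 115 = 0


Start: x^2 - 28x + 115 = 0
Move constant: x^2 - 28x = -115
Half of -28 is -14, squared is 196
Add 196 to both sides: x^2 - 28x + 196 = 81
(x - 14)^2 = 81
x - 14 = ±9
x = 14 + 9 = 23 or x = 14 - 9 = 5

x = 5, x = 23


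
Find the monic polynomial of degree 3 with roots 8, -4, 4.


A monic polynomial with roots 8, -4, 4 is:
p(x) = (x - 8)(x + 4)(x - 4)
After multiplying by (x - 8): x - 8
After multiplying by (x + 4): x^2 - 4x - 32
After multiplying by (x - 4): x^3 - 8x^2 - 16x + 128

x^3 - 8x^2 - 16x + 128


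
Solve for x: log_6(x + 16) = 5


Convert to exponential form: x + 16 = 6^5 = 7776
x = 7776 - 16 = 7760
Check: log_6(7760 + 16) = log_6(7776) = log_6(7776) = 5 ✓

x = 7760


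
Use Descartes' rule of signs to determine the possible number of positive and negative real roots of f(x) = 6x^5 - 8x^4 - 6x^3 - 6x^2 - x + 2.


Descartes' rule of signs:

For positive roots, count sign changes in f(x) = 6x^5 - 8x^4 - 6x^3 - 6x^2 - x + 2:
Signs of coefficients: +, -, -, -, -, +
Number of sign changes: 2
Possible positive real roots: 2, 0

For negative roots, examine f(-x) = -6x^5 - 8x^4 + 6x^3 - 6x^2 + x + 2:
Signs of coefficients: -, -, +, -, +, +
Number of sign changes: 3
Possible negative real roots: 3, 1

Positive roots: 2 or 0; Negative roots: 3 or 1


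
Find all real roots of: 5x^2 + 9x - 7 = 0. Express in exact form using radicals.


Using the quadratic formula: x = (-b ± sqrt(b^2 - 4ac)) / (2a)
Here a = 5, b = 9, c = -7
Discriminant = b^2 - 4ac = 9^2 - 4(5)(-7) = 81 + 140 = 221
Since discriminant = 221 > 0, there are two real roots.
x = (-9 ± sqrt(221)) / 10
Numerically: x ≈ 0.5866 or x ≈ -2.3866

x = (-9 + sqrt(221)) / 10 or x = (-9 - sqrt(221)) / 10


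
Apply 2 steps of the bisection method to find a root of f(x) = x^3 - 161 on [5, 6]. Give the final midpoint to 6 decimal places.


f(x) = x^3 - 161
f(5) = -36 < 0
f(6) = 55 > 0

Step 1: midpoint = (5.000000 + 6.000000)/2 = 5.500000
  f(5.500000) = 5.375000
  f(mid) > 0, so root is in [5.000000, 5.500000]

Step 2: midpoint = (5.000000 + 5.500000)/2 = 5.250000
  f(5.250000) = -16.296875
  f(mid) < 0, so root is in [5.250000, 5.500000]

midpoint = 5.250000


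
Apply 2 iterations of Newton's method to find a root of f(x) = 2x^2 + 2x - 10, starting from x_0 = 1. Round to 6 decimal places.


Newton's method: x_(n+1) = x_n - f(x_n)/f'(x_n)
f(x) = 2x^2 + 2x - 10
f'(x) = 4x + 2

Iteration 1:
  f(1.000000) = -6.000000
  f'(1.000000) = 6.000000
  x_1 = 1.000000 - (-6.000000)/(6.000000) = 2.000000

Iteration 2:
  f(2.000000) = 2.000000
  f'(2.000000) = 10.000000
  x_2 = 2.000000 - (2.000000)/(10.000000) = 1.800000

x_2 = 1.800000


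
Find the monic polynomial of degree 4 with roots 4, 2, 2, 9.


A monic polynomial with roots 4, 2, 2, 9 is:
p(x) = (x - 4)(x - 2)(x - 2)(x - 9)
After multiplying by (x - 4): x - 4
After multiplying by (x - 2): x^2 - 6x + 8
After multiplying by (x - 2): x^3 - 8x^2 + 20x - 16
After multiplying by (x - 9): x^4 - 17x^3 + 92x^2 - 196x + 144

x^4 - 17x^3 + 92x^2 - 196x + 144


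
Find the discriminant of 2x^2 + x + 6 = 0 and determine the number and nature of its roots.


For ax^2 + bx + c = 0, discriminant D = b^2 - 4ac
Here a = 2, b = 1, c = 6
D = (1)^2 - 4(2)(6) = 1 - 48 = -47

D = -47 < 0
The equation has no real roots (2 complex conjugate roots).

Discriminant = -47, no real roots (2 complex conjugate roots)


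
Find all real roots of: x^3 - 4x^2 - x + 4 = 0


Let p(x) = x^3 - 4x^2 - x + 4. By the rational root theorem (leading coefficient 1), any rational root is an integer divisor of 4: try ±1, ±2, ... in turn.
Test x = 1: value = 0 ✓, so (x - 1) is a factor.
Synthetic division by (x - 1): bring down 1; 1(1) - 4 = -3; (-3)(1) - 1 = -4; (-4)(1) + 4 = 0 → quotient x^2 - 3x - 4, remainder 0.
Solve the quadratic x^2 - 3x - 4 = 0: discriminant = (-3)^2 - 4(1)(-4) = 9 + 16 = 25.
sqrt(25) = 5, so x = (3 ± 5)/2: x = 4 or x = -1.

x = -1, x = 1, x = 4


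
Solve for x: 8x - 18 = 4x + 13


Starting with: 8x - 18 = 4x + 13
Move all x terms to left: (8 - 4)x = 13 + 18
Simplify: 4x = 31
Divide both sides by 4: x = 31/4

x = 31/4


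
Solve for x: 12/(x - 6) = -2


Multiply both sides by (x - 6): 12 = -2(x - 6)
Distribute: 12 = -2x + 12
-2x = 12 - 12 = 0
x = 0

x = 0


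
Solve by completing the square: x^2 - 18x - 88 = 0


Start: x^2 - 18x - 88 = 0
Move constant: x^2 - 18x = 88
Half of -18 is -9, squared is 81
Add 81 to both sides: x^2 - 18x + 81 = 169
(x - 9)^2 = 169
x - 9 = ±13
x = 9 + 13 = 22 or x = 9 - 13 = -4

x = -4, x = 22


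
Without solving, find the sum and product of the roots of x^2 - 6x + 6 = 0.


By Vieta's formulas for ax^2 + bx + c = 0:
  Sum of roots = -b/a
  Product of roots = c/a

Here a = 1, b = -6, c = 6
Sum = -(-6)/1 = 6
Product = 6/1 = 6

Sum = 6, Product = 6


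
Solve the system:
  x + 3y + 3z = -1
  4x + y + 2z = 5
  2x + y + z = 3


Using Cramer's rule. Expand each determinant along the first row.
D  = 1*[1*1 - 2*1] - 3*[4*1 - 2*2] + 3*[4*1 - 1*2]
  = 1*(-1) - 3*(0) + 3*(2) = 5
Dx = (-1)*[1*1 - 2*1] - 3*[5*1 - 2*3] + 3*[5*1 - 1*3]
  = (-1)*(-1) - 3*(-1) + 3*(2) = 10
Dy = 1*[5*1 - 2*3] - (-1)*[4*1 - 2*2] + 3*[4*3 - 5*2]
  = 1*(-1) - (-1)*(0) + 3*(2) = 5
Dz = 1*[1*3 - 5*1] - 3*[4*3 - 5*2] + (-1)*[4*1 - 1*2]
  = 1*(-2) - 3*(2) + (-1)*(2) = -10
x = Dx/D = 10/5 = 2, y = Dy/D = 5/5 = 1, z = Dz/D = -10/5 = -2
Check eq1: (1)(2) + (3)(1) + (3)(-2) = -1 = -1 ✓
Check eq2: (4)(2) + (1)(1) + (2)(-2) = 5 = 5 ✓
Check eq3: (2)(2) + (1)(1) + (1)(-2) = 3 = 3 ✓

x = 2, y = 1, z = -2


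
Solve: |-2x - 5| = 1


An absolute value equation |expr| = 1 gives two cases:
Case 1: -2x - 5 = 1
  -2x = 6, so x = -3
Case 2: -2x - 5 = -1
  -2x = 4, so x = -2

x = -3, x = -2


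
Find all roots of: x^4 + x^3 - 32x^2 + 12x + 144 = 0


Let p(x) = x^4 + x^3 - 32x^2 + 12x + 144. By the rational root theorem (leading coefficient 1), any rational root is an integer divisor of 144: try ±1, ±2, ... in turn.
Test x = 1: value = 126 ≠ 0.
Test x = -1: value = 100 ≠ 0.
Test x = 2: value = 64 ≠ 0.
Test x = -2: value = 0 ✓, so (x + 2) is a factor.
Synthetic division by (x + 2): bring down 1; 1(-2) + 1 = -1; (-1)(-2) - 32 = -30; (-30)(-2) + 12 = 72; 72(-2) + 144 = 0 → quotient x^3 - x^2 - 30x + 72, remainder 0.
Continue with the quotient x^3 - x^2 - 30x + 72 (candidates must divide 72; re-test x = -2 first in case it repeats).
Test x = -2: value = 120 ≠ 0.
Test x = 3: value = 0 ✓, so (x - 3) is a factor.
Synthetic division by (x - 3): bring down 1; 1(3) - 1 = 2; 2(3) - 30 = -24; (-24)(3) + 72 = 0 → quotient x^2 + 2x - 24, remainder 0.
Solve the quadratic x^2 + 2x - 24 = 0: discriminant = 2^2 - 4(1)(-24) = 4 + 96 = 100.
sqrt(100) = 10, so x = (-2 ± 10)/2: x = 4 or x = -6.
Collecting all roots found:

x = -6, x = -2, x = 3, x = 4
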